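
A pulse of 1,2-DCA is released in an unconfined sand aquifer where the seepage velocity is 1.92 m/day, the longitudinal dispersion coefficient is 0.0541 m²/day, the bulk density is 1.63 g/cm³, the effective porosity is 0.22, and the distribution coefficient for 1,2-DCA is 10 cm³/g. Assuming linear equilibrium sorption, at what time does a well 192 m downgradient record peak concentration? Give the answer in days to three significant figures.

7510 days

Retardation factor R = 1 + ρ_b·K_d/n = 1 + 1.63 × 10/0.22 = 75.09.
Sorption retards both mechanisms: v_R = v/R = 0.02557 m/day, D_R = D/R = 0.0007205 m²/day.
Peak time from v_R²t² + 2D_R t − x² = 0: t = (√(D_R² + v_R²x²) − D_R)/v_R².
√(D_R² + v_R²x²) = √(0.0007205² + 0.02557² × 192²) = 4.909; v_R² = 0.0006538.
t = (4.909 − 0.0007205)/0.0006538 = 7510 days.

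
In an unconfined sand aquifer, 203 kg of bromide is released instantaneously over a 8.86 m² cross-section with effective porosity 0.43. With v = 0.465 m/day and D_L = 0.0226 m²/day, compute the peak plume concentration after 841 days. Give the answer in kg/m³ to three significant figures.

3.45 kg/m³

The peak of an instantaneous 1D plume sits at x = vt; there the Gaussian factor is 1 and C_max = M/(n_e·A·√(4πDt)), where n_e·A is the pore area the mass is dissolved in.
√(4πDt) = √(4π × 0.0226 × 841) = 15.45 m, so C_max = 203/(0.43 × 8.86 × 15.45) = 3.45 kg/m³.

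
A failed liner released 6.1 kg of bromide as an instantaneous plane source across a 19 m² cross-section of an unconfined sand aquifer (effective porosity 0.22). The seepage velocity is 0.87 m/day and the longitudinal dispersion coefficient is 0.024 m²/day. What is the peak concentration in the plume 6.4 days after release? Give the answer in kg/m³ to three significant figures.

1.05 kg/m³

The peak of an instantaneous 1D plume sits at x = vt; there the Gaussian factor is 1 and C_max = M/(n_e·A·√(4πDt)), where n_e·A is the pore area the mass is dissolved in.
√(4πDt) = √(4π × 0.024 × 6.4) = 1.389 m, so C_max = 6.1/(0.22 × 19 × 1.389) = 1.05 kg/m³.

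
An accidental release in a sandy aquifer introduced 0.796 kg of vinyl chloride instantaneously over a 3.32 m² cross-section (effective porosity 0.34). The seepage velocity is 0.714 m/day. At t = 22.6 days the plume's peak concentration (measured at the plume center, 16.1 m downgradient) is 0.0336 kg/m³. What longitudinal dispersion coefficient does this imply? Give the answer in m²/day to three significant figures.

1.55 m²/day

At the plume center C_max = M/(n_e·A·√(4πDt)), so D = M²/(4πt·(n_e·A·C_max)²).
n_e·A·C_max = 0.34 × 3.32 × 0.0336 = 0.03793 kg/m.
D = 0.796²/(4π × 22.6 × 0.03793²) = 1.55 m²/day.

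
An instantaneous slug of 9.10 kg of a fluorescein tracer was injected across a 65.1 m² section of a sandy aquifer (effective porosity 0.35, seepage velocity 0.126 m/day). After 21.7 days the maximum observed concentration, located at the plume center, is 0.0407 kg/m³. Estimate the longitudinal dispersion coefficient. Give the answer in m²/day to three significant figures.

At the plume center C_max = M/(n_e·A·√(4πDt)), so D = M²/(4πt·(n_e·A·C_max)²).
n_e·A·C_max = 0.35 × 65.1 × 0.0407 = 0.9273 kg/m.
D = 9.10²/(4π × 21.7 × 0.9273²) = 0.353 m²/day.

0.353 m²/day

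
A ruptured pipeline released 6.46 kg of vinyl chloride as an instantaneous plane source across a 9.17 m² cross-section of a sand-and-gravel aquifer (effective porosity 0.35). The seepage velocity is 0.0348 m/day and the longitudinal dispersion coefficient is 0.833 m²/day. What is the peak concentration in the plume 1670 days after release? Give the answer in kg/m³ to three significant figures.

The peak of an instantaneous 1D plume sits at x = vt; there the Gaussian factor is 1 and C_max = M/(n_e·A·√(4πDt)), where n_e·A is the pore area the mass is dissolved in.
√(4πDt) = √(4π × 0.833 × 1670) = 132.2 m, so C_max = 6.46/(0.35 × 9.17 × 132.2) = 0.0152 kg/m³.

0.0152 kg/m³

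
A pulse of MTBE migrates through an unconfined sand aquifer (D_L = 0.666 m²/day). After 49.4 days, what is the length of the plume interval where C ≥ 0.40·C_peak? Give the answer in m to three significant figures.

The plume is Gaussian with σ = √(2Dt) = √(2 × 0.666 × 49.4) = 8.112 m.
C/C_peak = exp(−Δx²/(2σ²)) = 0.40 ⇒ Δx = σ·√(−2 ln 0.40) = 8.112 × 1.354 = 10.98 m.
Width = 2Δx = 22.0 m.

22.0 m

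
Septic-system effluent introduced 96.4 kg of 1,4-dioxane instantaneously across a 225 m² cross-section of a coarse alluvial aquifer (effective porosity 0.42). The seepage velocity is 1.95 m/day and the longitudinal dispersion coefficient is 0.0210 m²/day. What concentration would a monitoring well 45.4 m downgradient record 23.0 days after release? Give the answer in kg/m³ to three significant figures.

For an instantaneous plane source, C(x,t) = M/(n_e·A·√(4πDt)) · exp(−(x−vt)²/(4Dt)), with n_e·A the pore (flow) area.
Plume center vt = 1.95 × 23.0 = 44.85 m, so the well at 45.4 m is 0.55 m downgradient of the peak.
√(4πDt) = 2.464 m, giving peak height M/(n_e·A·√(4πDt)) = 96.4/(0.42 × 225 × 2.464) = 0.4140 kg/m³.
(x−vt)²/(4Dt) = (0.55)²/(4 × 0.0210 × 23.0) = 0.1566; exp(−0.1566) = 0.8550.
C = 0.4140 × 0.8550 = 0.354 kg/m³.

0.354 kg/m³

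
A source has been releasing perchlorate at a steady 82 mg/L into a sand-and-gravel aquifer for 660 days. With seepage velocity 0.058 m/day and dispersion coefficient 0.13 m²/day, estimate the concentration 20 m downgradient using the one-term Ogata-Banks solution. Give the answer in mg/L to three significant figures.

For a continuous step input, C/C₀ ≈ ½·erfc((x−vt)/(2√(Dt))).
vt = 0.058 × 660 = 38.28 m and 2√(Dt) = 2√(0.13 × 660) = 18.53 m.
Argument (x−vt)/(2√(Dt)) = (20 − 38.28)/18.53 = -0.9865; ½·erfc(-0.9865) = 0.9185.
C = 82 × 0.9185 = 75.3 mg/L.

75.3 mg/L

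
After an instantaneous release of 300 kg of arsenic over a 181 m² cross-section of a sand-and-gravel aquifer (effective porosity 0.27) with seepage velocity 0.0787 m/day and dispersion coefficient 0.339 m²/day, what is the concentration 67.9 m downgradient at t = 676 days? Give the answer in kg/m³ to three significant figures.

For an instantaneous plane source, C(x,t) = M/(n_e·A·√(4πDt)) · exp(−(x−vt)²/(4Dt)), with n_e·A the pore (flow) area.
Plume center vt = 0.0787 × 676 = 53.2012 m, so the well at 67.9 m is 14.6988 m downgradient of the peak.
√(4πDt) = 53.66 m, giving peak height M/(n_e·A·√(4πDt)) = 300/(0.27 × 181 × 53.66) = 0.1144 kg/m³.
(x−vt)²/(4Dt) = (14.6988)²/(4 × 0.339 × 676) = 0.2357; exp(−0.2357) = 0.7900.
C = 0.1144 × 0.7900 = 0.0904 kg/m³.

0.0904 kg/m³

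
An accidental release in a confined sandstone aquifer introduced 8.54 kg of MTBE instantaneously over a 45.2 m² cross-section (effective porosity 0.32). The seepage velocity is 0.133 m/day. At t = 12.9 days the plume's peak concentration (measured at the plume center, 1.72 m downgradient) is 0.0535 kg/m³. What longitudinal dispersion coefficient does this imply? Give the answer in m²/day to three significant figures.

At the plume center C_max = M/(n_e·A·√(4πDt)), so D = M²/(4πt·(n_e·A·C_max)²).
n_e·A·C_max = 0.32 × 45.2 × 0.0535 = 0.7738 kg/m.
D = 8.54²/(4π × 12.9 × 0.7738²) = 0.751 m²/day.

0.751 m²/day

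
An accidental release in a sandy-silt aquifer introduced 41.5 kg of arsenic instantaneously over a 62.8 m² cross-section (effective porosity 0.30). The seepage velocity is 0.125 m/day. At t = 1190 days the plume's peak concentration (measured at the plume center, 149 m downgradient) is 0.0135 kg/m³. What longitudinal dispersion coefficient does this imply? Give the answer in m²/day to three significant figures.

1.78 m²/day

At the plume center C_max = M/(n_e·A·√(4πDt)), so D = M²/(4πt·(n_e·A·C_max)²).
n_e·A·C_max = 0.30 × 62.8 × 0.0135 = 0.2543 kg/m.
D = 41.5²/(4π × 1190 × 0.2543²) = 1.78 m²/day.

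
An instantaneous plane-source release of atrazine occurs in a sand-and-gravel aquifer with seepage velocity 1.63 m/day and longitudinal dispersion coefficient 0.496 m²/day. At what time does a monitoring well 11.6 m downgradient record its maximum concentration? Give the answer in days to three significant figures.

For the 1D instantaneous-source solution, setting ∂C/∂t = 0 at fixed x gives v²t² + 2Dt − x² = 0, so t = (√(D² + v²x²) − D)/v².
√(D² + v²x²) = √(0.496² + 1.63² × 11.6²) = 18.91; v² = 2.6569.
t = (18.91 − 0.496)/2.6569 = 6.93 days (vs. the pure-advection estimate x/v = 7.12 d).

6.93 days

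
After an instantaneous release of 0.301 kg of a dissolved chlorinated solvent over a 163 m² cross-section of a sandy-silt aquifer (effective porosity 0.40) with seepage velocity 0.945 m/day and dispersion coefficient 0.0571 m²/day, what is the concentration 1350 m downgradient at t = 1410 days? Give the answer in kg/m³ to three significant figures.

5.58e-05 kg/m³

For an instantaneous plane source, C(x,t) = M/(n_e·A·√(4πDt)) · exp(−(x−vt)²/(4Dt)), with n_e·A the pore (flow) area.
Plume center vt = 0.945 × 1410 = 1332.45 m, so the well at 1350 m is 17.55 m downgradient of the peak.
√(4πDt) = 31.81 m, giving peak height M/(n_e·A·√(4πDt)) = 0.301/(0.40 × 163 × 31.81) = 0.0001451 kg/m³.
(x−vt)²/(4Dt) = (17.55)²/(4 × 0.0571 × 1410) = 0.9564; exp(−0.9564) = 0.3843.
C = 0.0001451 × 0.3843 = 5.58e-05 kg/m³.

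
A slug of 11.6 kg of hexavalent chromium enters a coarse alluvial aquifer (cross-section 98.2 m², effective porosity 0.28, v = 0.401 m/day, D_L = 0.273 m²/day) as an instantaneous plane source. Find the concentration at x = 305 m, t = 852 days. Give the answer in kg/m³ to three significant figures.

0.00184 kg/m³

For an instantaneous plane source, C(x,t) = M/(n_e·A·√(4πDt)) · exp(−(x−vt)²/(4Dt)), with n_e·A the pore (flow) area.
Plume center vt = 0.401 × 852 = 341.652 m, so the well at 305 m is 36.652 m upgradient of the peak.
√(4πDt) = 54.06 m, giving peak height M/(n_e·A·√(4πDt)) = 11.6/(0.28 × 98.2 × 54.06) = 0.007804 kg/m³.
(x−vt)²/(4Dt) = (-36.652)²/(4 × 0.273 × 852) = 1.444; exp(−1.444) = 0.2360.
C = 0.007804 × 0.2360 = 0.00184 kg/m³.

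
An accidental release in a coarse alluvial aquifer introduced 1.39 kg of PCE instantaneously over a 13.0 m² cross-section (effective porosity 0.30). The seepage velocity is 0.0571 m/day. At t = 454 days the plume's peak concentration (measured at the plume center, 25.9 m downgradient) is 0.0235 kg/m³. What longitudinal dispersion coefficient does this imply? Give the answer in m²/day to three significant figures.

0.0403 m²/day

At the plume center C_max = M/(n_e·A·√(4πDt)), so D = M²/(4πt·(n_e·A·C_max)²).
n_e·A·C_max = 0.30 × 13.0 × 0.0235 = 0.09165 kg/m.
D = 1.39²/(4π × 454 × 0.09165²) = 0.0403 m²/day.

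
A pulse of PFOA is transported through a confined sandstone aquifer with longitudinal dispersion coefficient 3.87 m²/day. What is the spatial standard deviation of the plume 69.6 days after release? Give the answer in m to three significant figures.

23.2 m

Dispersive spreading gives a Gaussian with σ² = 2Dt; advection only shifts the center.
σ = √(2 × 3.87 × 69.6) = 23.2 m.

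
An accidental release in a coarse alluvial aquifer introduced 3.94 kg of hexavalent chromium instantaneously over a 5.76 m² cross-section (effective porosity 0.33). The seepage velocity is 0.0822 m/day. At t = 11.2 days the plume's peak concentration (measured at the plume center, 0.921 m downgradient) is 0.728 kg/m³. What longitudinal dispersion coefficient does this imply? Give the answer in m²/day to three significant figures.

At the plume center C_max = M/(n_e·A·√(4πDt)), so D = M²/(4πt·(n_e·A·C_max)²).
n_e·A·C_max = 0.33 × 5.76 × 0.728 = 1.384 kg/m.
D = 3.94²/(4π × 11.2 × 1.384²) = 0.0576 m²/day.

0.0576 m²/day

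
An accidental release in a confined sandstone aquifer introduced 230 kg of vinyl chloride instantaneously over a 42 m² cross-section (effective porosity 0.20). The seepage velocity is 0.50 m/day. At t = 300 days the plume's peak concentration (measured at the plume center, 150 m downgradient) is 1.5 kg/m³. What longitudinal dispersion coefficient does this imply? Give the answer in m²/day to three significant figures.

At the plume center C_max = M/(n_e·A·√(4πDt)), so D = M²/(4πt·(n_e·A·C_max)²).
n_e·A·C_max = 0.20 × 42 × 1.5 = 12.60 kg/m.
D = 230²/(4π × 300 × 12.60²) = 0.0884 m²/day.

0.0884 m²/day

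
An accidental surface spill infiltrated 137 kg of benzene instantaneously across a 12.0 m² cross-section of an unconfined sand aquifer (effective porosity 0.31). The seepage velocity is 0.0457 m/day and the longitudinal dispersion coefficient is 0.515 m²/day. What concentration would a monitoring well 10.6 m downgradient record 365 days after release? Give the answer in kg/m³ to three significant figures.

For an instantaneous plane source, C(x,t) = M/(n_e·A·√(4πDt)) · exp(−(x−vt)²/(4Dt)), with n_e·A the pore (flow) area.
Plume center vt = 0.0457 × 365 = 16.6805 m, so the well at 10.6 m is 6.0805 m upgradient of the peak.
√(4πDt) = 48.60 m, giving peak height M/(n_e·A·√(4πDt)) = 137/(0.31 × 12.0 × 48.60) = 0.7578 kg/m³.
(x−vt)²/(4Dt) = (-6.0805)²/(4 × 0.515 × 365) = 0.04917; exp(−0.04917) = 0.9520.
C = 0.7578 × 0.9520 = 0.721 kg/m³.

0.721 kg/m³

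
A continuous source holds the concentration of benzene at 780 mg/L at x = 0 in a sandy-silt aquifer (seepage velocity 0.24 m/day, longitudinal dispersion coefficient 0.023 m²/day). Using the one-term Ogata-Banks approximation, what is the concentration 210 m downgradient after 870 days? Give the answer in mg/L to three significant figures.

For a continuous step input, C/C₀ ≈ ½·erfc((x−vt)/(2√(Dt))).
vt = 0.24 × 870 = 208.8 m and 2√(Dt) = 2√(0.023 × 870) = 8.947 m.
Argument (x−vt)/(2√(Dt)) = (210 − 208.8)/8.947 = 0.1341; ½·erfc(0.1341) = 0.4248.
C = 780 × 0.4248 = 331 mg/L.

331 mg/L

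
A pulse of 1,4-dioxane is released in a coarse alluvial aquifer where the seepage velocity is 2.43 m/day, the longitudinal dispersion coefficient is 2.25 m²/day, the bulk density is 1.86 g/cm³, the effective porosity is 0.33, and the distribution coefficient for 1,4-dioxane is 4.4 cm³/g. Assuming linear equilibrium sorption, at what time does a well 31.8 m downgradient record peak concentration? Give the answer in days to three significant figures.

Retardation factor R = 1 + ρ_b·K_d/n = 1 + 1.86 × 4.4/0.33 = 25.80.
Sorption retards both mechanisms: v_R = v/R = 0.09419 m/day, D_R = D/R = 0.08721 m²/day.
Peak time from v_R²t² + 2D_R t − x² = 0: t = (√(D_R² + v_R²x²) − D_R)/v_R².
√(D_R² + v_R²x²) = √(0.08721² + 0.09419² × 31.8²) = 2.997; v_R² = 0.008872.
t = (2.997 − 0.08721)/0.008872 = 328 days.

328 days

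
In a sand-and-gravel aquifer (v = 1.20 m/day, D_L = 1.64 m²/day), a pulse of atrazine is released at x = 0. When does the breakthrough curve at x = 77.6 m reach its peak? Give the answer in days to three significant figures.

For the 1D instantaneous-source solution, setting ∂C/∂t = 0 at fixed x gives v²t² + 2Dt − x² = 0, so t = (√(D² + v²x²) − D)/v².
√(D² + v²x²) = √(1.64² + 1.20² × 77.6²) = 93.13; v² = 1.44.
t = (93.13 − 1.64)/1.44 = 63.5 days (vs. the pure-advection estimate x/v = 64.7 d).

63.5 days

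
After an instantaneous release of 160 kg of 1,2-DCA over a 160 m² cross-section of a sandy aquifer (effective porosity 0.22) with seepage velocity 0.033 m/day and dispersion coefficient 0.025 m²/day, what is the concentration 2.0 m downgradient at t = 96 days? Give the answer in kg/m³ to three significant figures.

0.718 kg/m³

For an instantaneous plane source, C(x,t) = M/(n_e·A·√(4πDt)) · exp(−(x−vt)²/(4Dt)), with n_e·A the pore (flow) area.
Plume center vt = 0.033 × 96 = 3.168 m, so the well at 2.0 m is 1.168 m upgradient of the peak.
√(4πDt) = 5.492 m, giving peak height M/(n_e·A·√(4πDt)) = 160/(0.22 × 160 × 5.492) = 0.8277 kg/m³.
(x−vt)²/(4Dt) = (-1.168)²/(4 × 0.025 × 96) = 0.1421; exp(−0.1421) = 0.8675.
C = 0.8277 × 0.8675 = 0.718 kg/m³.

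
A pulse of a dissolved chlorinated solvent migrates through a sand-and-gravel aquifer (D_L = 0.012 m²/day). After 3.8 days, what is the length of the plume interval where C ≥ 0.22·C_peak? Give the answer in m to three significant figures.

The plume is Gaussian with σ = √(2Dt) = √(2 × 0.012 × 3.8) = 0.3020 m.
C/C_peak = exp(−Δx²/(2σ²)) = 0.22 ⇒ Δx = σ·√(−2 ln 0.22) = 0.3020 × 1.740 = 0.5255 m.
Width = 2Δx = 1.05 m.

1.05 m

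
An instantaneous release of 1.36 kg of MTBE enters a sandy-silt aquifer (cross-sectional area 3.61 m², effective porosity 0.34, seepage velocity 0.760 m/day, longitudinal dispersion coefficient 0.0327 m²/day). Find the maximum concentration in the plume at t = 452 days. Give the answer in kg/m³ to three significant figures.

The peak of an instantaneous 1D plume sits at x = vt; there the Gaussian factor is 1 and C_max = M/(n_e·A·√(4πDt)), where n_e·A is the pore area the mass is dissolved in.
√(4πDt) = √(4π × 0.0327 × 452) = 13.63 m, so C_max = 1.36/(0.34 × 3.61 × 13.63) = 0.0813 kg/m³.

0.0813 kg/m³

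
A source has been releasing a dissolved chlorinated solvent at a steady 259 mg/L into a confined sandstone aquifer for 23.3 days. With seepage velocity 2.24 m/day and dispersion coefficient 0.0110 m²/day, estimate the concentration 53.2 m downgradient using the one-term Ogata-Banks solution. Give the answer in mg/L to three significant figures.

For a continuous step input, C/C₀ ≈ ½·erfc((x−vt)/(2√(Dt))).
vt = 2.24 × 23.3 = 52.192 m and 2√(Dt) = 2√(0.0110 × 23.3) = 1.013 m.
Argument (x−vt)/(2√(Dt)) = (53.2 − 52.192)/1.013 = 0.9951; ½·erfc(0.9951) = 0.07967.
C = 259 × 0.07967 = 20.6 mg/L.

20.6 mg/L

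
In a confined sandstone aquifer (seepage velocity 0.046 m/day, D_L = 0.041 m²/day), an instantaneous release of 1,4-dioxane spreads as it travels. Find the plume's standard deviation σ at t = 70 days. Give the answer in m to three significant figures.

2.40 m

Dispersive spreading gives a Gaussian with σ² = 2Dt; advection only shifts the center.
σ = √(2 × 0.041 × 70) = 2.40 m.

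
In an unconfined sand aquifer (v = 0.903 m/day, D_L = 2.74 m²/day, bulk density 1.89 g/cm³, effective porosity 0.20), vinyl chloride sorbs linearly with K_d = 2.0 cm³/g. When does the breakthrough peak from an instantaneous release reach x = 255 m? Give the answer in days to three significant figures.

Retardation factor R = 1 + ρ_b·K_d/n = 1 + 1.89 × 2.0/0.20 = 19.90.
Sorption retards both mechanisms: v_R = v/R = 0.04538 m/day, D_R = D/R = 0.1377 m²/day.
Peak time from v_R²t² + 2D_R t − x² = 0: t = (√(D_R² + v_R²x²) − D_R)/v_R².
√(D_R² + v_R²x²) = √(0.1377² + 0.04538² × 255²) = 11.57; v_R² = 0.002059.
t = (11.57 − 0.1377)/0.002059 = 5550 days.

5550 days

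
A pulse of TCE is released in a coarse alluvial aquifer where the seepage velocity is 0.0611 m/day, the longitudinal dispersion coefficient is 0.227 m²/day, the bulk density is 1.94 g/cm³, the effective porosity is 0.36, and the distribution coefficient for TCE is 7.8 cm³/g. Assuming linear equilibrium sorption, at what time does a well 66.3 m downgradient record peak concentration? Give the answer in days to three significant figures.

44200 days

Retardation factor R = 1 + ρ_b·K_d/n = 1 + 1.94 × 7.8/0.36 = 43.03.
Sorption retards both mechanisms: v_R = v/R = 0.001420 m/day, D_R = D/R = 0.005275 m²/day.
Peak time from v_R²t² + 2D_R t − x² = 0: t = (√(D_R² + v_R²x²) − D_R)/v_R².
√(D_R² + v_R²x²) = √(0.005275² + 0.001420² × 66.3²) = 0.09429; v_R² = 2.016e-06.
t = (0.09429 − 0.005275)/2.016e-06 = 44200 days.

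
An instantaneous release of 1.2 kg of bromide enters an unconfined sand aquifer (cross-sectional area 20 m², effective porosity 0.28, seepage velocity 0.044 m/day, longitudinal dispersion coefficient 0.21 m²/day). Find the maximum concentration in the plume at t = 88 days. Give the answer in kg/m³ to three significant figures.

The peak of an instantaneous 1D plume sits at x = vt; there the Gaussian factor is 1 and C_max = M/(n_e·A·√(4πDt)), where n_e·A is the pore area the mass is dissolved in.
√(4πDt) = √(4π × 0.21 × 88) = 15.24 m, so C_max = 1.2/(0.28 × 20 × 15.24) = 0.0141 kg/m³.

0.0141 kg/m³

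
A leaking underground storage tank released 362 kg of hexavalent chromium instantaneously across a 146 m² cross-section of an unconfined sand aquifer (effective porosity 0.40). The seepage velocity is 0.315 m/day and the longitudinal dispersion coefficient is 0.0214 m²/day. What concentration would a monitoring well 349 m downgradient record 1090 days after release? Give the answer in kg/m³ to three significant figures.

For an instantaneous plane source, C(x,t) = M/(n_e·A·√(4πDt)) · exp(−(x−vt)²/(4Dt)), with n_e·A the pore (flow) area.
Plume center vt = 0.315 × 1090 = 343.35 m, so the well at 349 m is 5.65 m downgradient of the peak.
√(4πDt) = 17.12 m, giving peak height M/(n_e·A·√(4πDt)) = 362/(0.40 × 146 × 17.12) = 0.3621 kg/m³.
(x−vt)²/(4Dt) = (5.65)²/(4 × 0.0214 × 1090) = 0.3421; exp(−0.3421) = 0.7103.
C = 0.3621 × 0.7103 = 0.257 kg/m³.

0.257 kg/m³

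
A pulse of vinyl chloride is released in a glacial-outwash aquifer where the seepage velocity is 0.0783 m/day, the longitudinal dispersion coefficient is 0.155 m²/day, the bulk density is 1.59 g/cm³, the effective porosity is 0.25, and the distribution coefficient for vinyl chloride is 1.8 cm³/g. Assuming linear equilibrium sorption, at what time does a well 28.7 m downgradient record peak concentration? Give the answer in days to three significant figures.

4260 days

Retardation factor R = 1 + ρ_b·K_d/n = 1 + 1.59 × 1.8/0.25 = 12.45.
Sorption retards both mechanisms: v_R = v/R = 0.006289 m/day, D_R = D/R = 0.01245 m²/day.
Peak time from v_R²t² + 2D_R t − x² = 0: t = (√(D_R² + v_R²x²) − D_R)/v_R².
√(D_R² + v_R²x²) = √(0.01245² + 0.006289² × 28.7²) = 0.1809; v_R² = 3.955e-05.
t = (0.1809 − 0.01245)/3.955e-05 = 4260 days.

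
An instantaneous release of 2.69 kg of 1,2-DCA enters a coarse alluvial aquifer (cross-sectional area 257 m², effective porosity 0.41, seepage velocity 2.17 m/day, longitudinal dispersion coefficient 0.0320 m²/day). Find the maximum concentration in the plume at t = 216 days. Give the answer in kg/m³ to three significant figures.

0.00274 kg/m³

The peak of an instantaneous 1D plume sits at x = vt; there the Gaussian factor is 1 and C_max = M/(n_e·A·√(4πDt)), where n_e·A is the pore area the mass is dissolved in.
√(4πDt) = √(4π × 0.0320 × 216) = 9.320 m, so C_max = 2.69/(0.41 × 257 × 9.320) = 0.00274 kg/m³.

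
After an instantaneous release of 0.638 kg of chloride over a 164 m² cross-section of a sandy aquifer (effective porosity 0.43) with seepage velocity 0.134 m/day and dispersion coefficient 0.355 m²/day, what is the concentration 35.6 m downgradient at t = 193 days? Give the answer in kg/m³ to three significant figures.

0.000218 kg/m³

For an instantaneous plane source, C(x,t) = M/(n_e·A·√(4πDt)) · exp(−(x−vt)²/(4Dt)), with n_e·A the pore (flow) area.
Plume center vt = 0.134 × 193 = 25.862 m, so the well at 35.6 m is 9.738 m downgradient of the peak.
√(4πDt) = 29.34 m, giving peak height M/(n_e·A·√(4πDt)) = 0.638/(0.43 × 164 × 29.34) = 0.0003084 kg/m³.
(x−vt)²/(4Dt) = (9.738)²/(4 × 0.355 × 193) = 0.3460; exp(−0.3460) = 0.7075.
C = 0.0003084 × 0.7075 = 0.000218 kg/m³.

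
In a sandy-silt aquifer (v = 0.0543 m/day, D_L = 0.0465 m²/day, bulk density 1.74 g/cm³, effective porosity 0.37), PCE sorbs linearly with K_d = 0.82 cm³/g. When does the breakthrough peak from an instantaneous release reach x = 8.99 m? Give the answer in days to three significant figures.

Retardation factor R = 1 + ρ_b·K_d/n = 1 + 1.74 × 0.82/0.37 = 4.856.
Sorption retards both mechanisms: v_R = v/R = 0.01118 m/day, D_R = D/R = 0.009576 m²/day.
Peak time from v_R²t² + 2D_R t − x² = 0: t = (√(D_R² + v_R²x²) − D_R)/v_R².
√(D_R² + v_R²x²) = √(0.009576² + 0.01118² × 8.99²) = 0.1010; v_R² = 0.0001250.
t = (0.1010 − 0.009576)/0.0001250 = 731 days.

731 days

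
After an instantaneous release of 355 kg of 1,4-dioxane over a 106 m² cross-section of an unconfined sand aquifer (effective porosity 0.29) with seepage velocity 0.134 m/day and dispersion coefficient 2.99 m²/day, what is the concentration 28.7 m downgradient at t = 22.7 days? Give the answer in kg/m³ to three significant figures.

For an instantaneous plane source, C(x,t) = M/(n_e·A·√(4πDt)) · exp(−(x−vt)²/(4Dt)), with n_e·A the pore (flow) area.
Plume center vt = 0.134 × 22.7 = 3.0418 m, so the well at 28.7 m is 25.6582 m downgradient of the peak.
√(4πDt) = 29.20 m, giving peak height M/(n_e·A·√(4πDt)) = 355/(0.29 × 106 × 29.20) = 0.3955 kg/m³.
(x−vt)²/(4Dt) = (25.6582)²/(4 × 2.99 × 22.7) = 2.425; exp(−2.425) = 0.08848.
C = 0.3955 × 0.08848 = 0.0350 kg/m³.

0.0350 kg/m³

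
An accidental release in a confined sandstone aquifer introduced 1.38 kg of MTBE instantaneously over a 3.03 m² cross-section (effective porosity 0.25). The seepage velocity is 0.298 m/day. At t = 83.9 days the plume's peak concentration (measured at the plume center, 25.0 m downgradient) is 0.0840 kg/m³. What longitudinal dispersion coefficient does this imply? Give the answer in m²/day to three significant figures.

At the plume center C_max = M/(n_e·A·√(4πDt)), so D = M²/(4πt·(n_e·A·C_max)²).
n_e·A·C_max = 0.25 × 3.03 × 0.0840 = 0.06363 kg/m.
D = 1.38²/(4π × 83.9 × 0.06363²) = 0.446 m²/day.

0.446 m²/day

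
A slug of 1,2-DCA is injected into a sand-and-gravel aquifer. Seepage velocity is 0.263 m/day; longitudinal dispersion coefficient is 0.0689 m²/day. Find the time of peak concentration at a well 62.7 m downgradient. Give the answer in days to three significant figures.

For the 1D instantaneous-source solution, setting ∂C/∂t = 0 at fixed x gives v²t² + 2Dt − x² = 0, so t = (√(D² + v²x²) − D)/v².
√(D² + v²x²) = √(0.0689² + 0.263² × 62.7²) = 16.49; v² = 0.069169.
t = (16.49 − 0.0689)/0.069169 = 237 days (vs. the pure-advection estimate x/v = 238 d).

237 days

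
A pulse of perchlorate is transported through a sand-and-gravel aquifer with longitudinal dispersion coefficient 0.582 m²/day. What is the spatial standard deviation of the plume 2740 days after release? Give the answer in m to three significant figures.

56.5 m

Dispersive spreading gives a Gaussian with σ² = 2Dt; advection only shifts the center.
σ = √(2 × 0.582 × 2740) = 56.5 m.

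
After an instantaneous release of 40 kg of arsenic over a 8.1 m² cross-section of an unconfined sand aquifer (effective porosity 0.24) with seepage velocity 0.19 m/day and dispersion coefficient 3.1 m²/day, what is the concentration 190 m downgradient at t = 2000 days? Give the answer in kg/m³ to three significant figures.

0.0172 kg/m³

For an instantaneous plane source, C(x,t) = M/(n_e·A·√(4πDt)) · exp(−(x−vt)²/(4Dt)), with n_e·A the pore (flow) area.
Plume center vt = 0.19 × 2000 = 380 m, so the well at 190 m is 190 m upgradient of the peak.
√(4πDt) = 279.1 m, giving peak height M/(n_e·A·√(4πDt)) = 40/(0.24 × 8.1 × 279.1) = 0.07372 kg/m³.
(x−vt)²/(4Dt) = (-190)²/(4 × 3.1 × 2000) = 1.456; exp(−1.456) = 0.2332.
C = 0.07372 × 0.2332 = 0.0172 kg/m³.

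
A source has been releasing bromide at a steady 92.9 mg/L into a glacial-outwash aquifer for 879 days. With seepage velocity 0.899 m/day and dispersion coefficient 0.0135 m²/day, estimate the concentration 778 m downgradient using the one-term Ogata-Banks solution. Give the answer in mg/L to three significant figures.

For a continuous step input, C/C₀ ≈ ½·erfc((x−vt)/(2√(Dt))).
vt = 0.899 × 879 = 790.221 m and 2√(Dt) = 2√(0.0135 × 879) = 6.890 m.
Argument (x−vt)/(2√(Dt)) = (778 − 790.221)/6.890 = -1.774; ½·erfc(-1.774) = 0.9939.
C = 92.9 × 0.9939 = 92.3 mg/L.

92.3 mg/L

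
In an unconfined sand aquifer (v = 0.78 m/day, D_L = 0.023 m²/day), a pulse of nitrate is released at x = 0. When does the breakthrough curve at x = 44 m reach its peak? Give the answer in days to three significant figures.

56.4 days

For the 1D instantaneous-source solution, setting ∂C/∂t = 0 at fixed x gives v²t² + 2Dt − x² = 0, so t = (√(D² + v²x²) − D)/v².
√(D² + v²x²) = √(0.023² + 0.78² × 44²) = 34.32; v² = 0.6084.
t = (34.32 − 0.023)/0.6084 = 56.4 days (vs. the pure-advection estimate x/v = 56.4 d).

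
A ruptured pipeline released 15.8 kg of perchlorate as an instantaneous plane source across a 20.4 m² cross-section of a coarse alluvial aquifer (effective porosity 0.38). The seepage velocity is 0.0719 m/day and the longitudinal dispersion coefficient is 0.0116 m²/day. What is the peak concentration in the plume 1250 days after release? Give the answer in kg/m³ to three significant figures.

The peak of an instantaneous 1D plume sits at x = vt; there the Gaussian factor is 1 and C_max = M/(n_e·A·√(4πDt)), where n_e·A is the pore area the mass is dissolved in.
√(4πDt) = √(4π × 0.0116 × 1250) = 13.50 m, so C_max = 15.8/(0.38 × 20.4 × 13.50) = 0.151 kg/m³.

0.151 kg/m³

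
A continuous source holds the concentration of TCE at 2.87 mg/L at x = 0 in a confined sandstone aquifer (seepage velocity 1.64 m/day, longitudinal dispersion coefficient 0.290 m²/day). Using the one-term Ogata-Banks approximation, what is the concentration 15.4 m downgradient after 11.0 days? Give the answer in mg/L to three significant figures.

For a continuous step input, C/C₀ ≈ ½·erfc((x−vt)/(2√(Dt))).
vt = 1.64 × 11.0 = 18.04 m and 2√(Dt) = 2√(0.290 × 11.0) = 3.572 m.
Argument (x−vt)/(2√(Dt)) = (15.4 − 18.04)/3.572 = -0.7391; ½·erfc(-0.7391) = 0.8520.
C = 2.87 × 0.8520 = 2.45 mg/L.

2.45 mg/L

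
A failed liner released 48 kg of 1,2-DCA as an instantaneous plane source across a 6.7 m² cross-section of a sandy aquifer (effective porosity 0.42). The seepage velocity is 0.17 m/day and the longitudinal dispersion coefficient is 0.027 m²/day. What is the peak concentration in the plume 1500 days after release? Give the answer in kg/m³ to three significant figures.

The peak of an instantaneous 1D plume sits at x = vt; there the Gaussian factor is 1 and C_max = M/(n_e·A·√(4πDt)), where n_e·A is the pore area the mass is dissolved in.
√(4πDt) = √(4π × 0.027 × 1500) = 22.56 m, so C_max = 48/(0.42 × 6.7 × 22.56) = 0.756 kg/m³.

0.756 kg/m³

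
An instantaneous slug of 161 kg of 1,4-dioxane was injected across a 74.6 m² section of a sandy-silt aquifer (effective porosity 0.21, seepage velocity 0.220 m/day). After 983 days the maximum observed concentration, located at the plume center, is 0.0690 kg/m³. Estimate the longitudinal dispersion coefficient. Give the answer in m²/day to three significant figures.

1.80 m²/day

At the plume center C_max = M/(n_e·A·√(4πDt)), so D = M²/(4πt·(n_e·A·C_max)²).
n_e·A·C_max = 0.21 × 74.6 × 0.0690 = 1.081 kg/m.
D = 161²/(4π × 983 × 1.081²) = 1.80 m²/day.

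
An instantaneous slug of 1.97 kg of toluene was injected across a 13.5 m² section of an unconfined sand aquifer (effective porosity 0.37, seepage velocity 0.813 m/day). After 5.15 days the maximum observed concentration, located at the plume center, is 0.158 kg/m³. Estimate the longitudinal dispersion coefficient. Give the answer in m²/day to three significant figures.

0.0963 m²/day

At the plume center C_max = M/(n_e·A·√(4πDt)), so D = M²/(4πt·(n_e·A·C_max)²).
n_e·A·C_max = 0.37 × 13.5 × 0.158 = 0.7892 kg/m.
D = 1.97²/(4π × 5.15 × 0.7892²) = 0.0963 m²/day.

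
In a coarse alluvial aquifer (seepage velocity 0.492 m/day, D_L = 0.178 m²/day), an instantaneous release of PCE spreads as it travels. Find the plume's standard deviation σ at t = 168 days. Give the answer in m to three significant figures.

7.73 m

Dispersive spreading gives a Gaussian with σ² = 2Dt; advection only shifts the center.
σ = √(2 × 0.178 × 168) = 7.73 m.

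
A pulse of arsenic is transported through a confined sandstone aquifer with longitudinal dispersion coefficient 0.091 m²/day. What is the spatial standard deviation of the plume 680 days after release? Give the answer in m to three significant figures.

11.1 m

Dispersive spreading gives a Gaussian with σ² = 2Dt; advection only shifts the center.
σ = √(2 × 0.091 × 680) = 11.1 m.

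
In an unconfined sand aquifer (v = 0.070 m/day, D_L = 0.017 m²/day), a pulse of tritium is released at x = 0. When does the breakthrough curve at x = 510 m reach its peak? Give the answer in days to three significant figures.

7280 days

For the 1D instantaneous-source solution, setting ∂C/∂t = 0 at fixed x gives v²t² + 2Dt − x² = 0, so t = (√(D² + v²x²) − D)/v².
√(D² + v²x²) = √(0.017² + 0.070² × 510²) = 35.70; v² = 0.0049.
t = (35.70 − 0.017)/0.0049 = 7280 days (vs. the pure-advection estimate x/v = 7290 d).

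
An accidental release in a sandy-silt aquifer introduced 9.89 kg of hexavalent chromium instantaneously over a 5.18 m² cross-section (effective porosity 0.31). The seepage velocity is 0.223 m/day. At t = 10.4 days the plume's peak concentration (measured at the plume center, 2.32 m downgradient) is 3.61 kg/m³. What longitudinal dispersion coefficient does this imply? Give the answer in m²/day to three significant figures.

At the plume center C_max = M/(n_e·A·√(4πDt)), so D = M²/(4πt·(n_e·A·C_max)²).
n_e·A·C_max = 0.31 × 5.18 × 3.61 = 5.797 kg/m.
D = 9.89²/(4π × 10.4 × 5.797²) = 0.0223 m²/day.

0.0223 m²/day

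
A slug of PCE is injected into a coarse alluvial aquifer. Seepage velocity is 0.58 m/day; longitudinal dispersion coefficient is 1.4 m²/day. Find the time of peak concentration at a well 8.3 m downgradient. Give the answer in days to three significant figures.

10.7 days

For the 1D instantaneous-source solution, setting ∂C/∂t = 0 at fixed x gives v²t² + 2Dt − x² = 0, so t = (√(D² + v²x²) − D)/v².
√(D² + v²x²) = √(1.4² + 0.58² × 8.3²) = 5.013; v² = 0.3364.
t = (5.013 − 1.4)/0.3364 = 10.7 days (vs. the pure-advection estimate x/v = 14.3 d).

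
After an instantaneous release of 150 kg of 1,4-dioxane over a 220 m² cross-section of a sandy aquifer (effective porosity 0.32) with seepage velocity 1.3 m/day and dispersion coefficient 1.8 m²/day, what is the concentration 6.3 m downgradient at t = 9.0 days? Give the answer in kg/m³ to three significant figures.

0.0952 kg/m³

For an instantaneous plane source, C(x,t) = M/(n_e·A·√(4πDt)) · exp(−(x−vt)²/(4Dt)), with n_e·A the pore (flow) area.
Plume center vt = 1.3 × 9.0 = 11.7 m, so the well at 6.3 m is 5.4 m upgradient of the peak.
√(4πDt) = 14.27 m, giving peak height M/(n_e·A·√(4πDt)) = 150/(0.32 × 220 × 14.27) = 0.1493 kg/m³.
(x−vt)²/(4Dt) = (-5.4)²/(4 × 1.8 × 9.0) = 0.4500; exp(−0.4500) = 0.6376.
C = 0.1493 × 0.6376 = 0.0952 kg/m³.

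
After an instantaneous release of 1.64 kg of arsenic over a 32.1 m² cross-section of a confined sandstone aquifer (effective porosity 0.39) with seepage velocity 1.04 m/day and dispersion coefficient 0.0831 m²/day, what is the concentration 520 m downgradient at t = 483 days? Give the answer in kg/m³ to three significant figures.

For an instantaneous plane source, C(x,t) = M/(n_e·A·√(4πDt)) · exp(−(x−vt)²/(4Dt)), with n_e·A the pore (flow) area.
Plume center vt = 1.04 × 483 = 502.32 m, so the well at 520 m is 17.68 m downgradient of the peak.
√(4πDt) = 22.46 m, giving peak height M/(n_e·A·√(4πDt)) = 1.64/(0.39 × 32.1 × 22.46) = 0.005833 kg/m³.
(x−vt)²/(4Dt) = (17.68)²/(4 × 0.0831 × 483) = 1.947; exp(−1.947) = 0.1427.
C = 0.005833 × 0.1427 = 0.000832 kg/m³.

0.000832 kg/m³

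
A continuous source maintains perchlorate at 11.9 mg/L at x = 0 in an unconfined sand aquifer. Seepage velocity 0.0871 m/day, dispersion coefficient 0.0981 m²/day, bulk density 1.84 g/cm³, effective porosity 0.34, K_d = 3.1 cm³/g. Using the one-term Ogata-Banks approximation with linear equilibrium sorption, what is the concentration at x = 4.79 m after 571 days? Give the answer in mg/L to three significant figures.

2.54 mg/L

Retardation factor R = 1 + ρ_b·K_d/n = 1 + 1.84 × 3.1/0.34 = 17.78.
Sorption retards both mechanisms: v_R = v/R = 0.004899 m/day, D_R = D/R = 0.005517 m²/day.
v_R·t = 0.004899 × 571 = 2.797329 m; 2√(D_R t) = 3.550 m; argument = (4.79 − 2.797329)/3.550 = 0.5613.
C = C₀ × ½·erfc(0.5613) = 11.9 × 0.2137 = 2.54 mg/L.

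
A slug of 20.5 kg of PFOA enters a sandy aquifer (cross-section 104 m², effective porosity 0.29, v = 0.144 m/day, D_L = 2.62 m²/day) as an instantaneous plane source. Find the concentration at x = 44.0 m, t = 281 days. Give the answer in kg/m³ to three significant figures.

For an instantaneous plane source, C(x,t) = M/(n_e·A·√(4πDt)) · exp(−(x−vt)²/(4Dt)), with n_e·A the pore (flow) area.
Plume center vt = 0.144 × 281 = 40.464 m, so the well at 44.0 m is 3.536 m downgradient of the peak.
√(4πDt) = 96.19 m, giving peak height M/(n_e·A·√(4πDt)) = 20.5/(0.29 × 104 × 96.19) = 0.007066 kg/m³.
(x−vt)²/(4Dt) = (3.536)²/(4 × 2.62 × 281) = 0.004246; exp(−0.004246) = 0.9958.
C = 0.007066 × 0.9958 = 0.00704 kg/m³.

0.00704 kg/m³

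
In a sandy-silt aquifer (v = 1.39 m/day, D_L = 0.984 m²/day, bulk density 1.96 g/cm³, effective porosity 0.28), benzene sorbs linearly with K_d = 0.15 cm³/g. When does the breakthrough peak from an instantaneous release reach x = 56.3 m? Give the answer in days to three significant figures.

Retardation factor R = 1 + ρ_b·K_d/n = 1 + 1.96 × 0.15/0.28 = 2.050.
Sorption retards both mechanisms: v_R = v/R = 0.6780 m/day, D_R = D/R = 0.4800 m²/day.
Peak time from v_R²t² + 2D_R t − x² = 0: t = (√(D_R² + v_R²x²) − D_R)/v_R².
√(D_R² + v_R²x²) = √(0.4800² + 0.6780² × 56.3²) = 38.17; v_R² = 0.4597.
t = (38.17 − 0.4800)/0.4597 = 82.0 days.

82.0 days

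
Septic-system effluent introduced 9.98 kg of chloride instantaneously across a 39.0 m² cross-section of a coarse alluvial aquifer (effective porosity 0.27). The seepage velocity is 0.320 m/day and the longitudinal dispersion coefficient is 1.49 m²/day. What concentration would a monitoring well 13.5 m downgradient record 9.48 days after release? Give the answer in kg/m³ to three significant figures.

0.0102 kg/m³

For an instantaneous plane source, C(x,t) = M/(n_e·A·√(4πDt)) · exp(−(x−vt)²/(4Dt)), with n_e·A the pore (flow) area.
Plume center vt = 0.320 × 9.48 = 3.0336 m, so the well at 13.5 m is 10.4664 m downgradient of the peak.
√(4πDt) = 13.32 m, giving peak height M/(n_e·A·√(4πDt)) = 9.98/(0.27 × 39.0 × 13.32) = 0.07115 kg/m³.
(x−vt)²/(4Dt) = (10.4664)²/(4 × 1.49 × 9.48) = 1.939; exp(−1.939) = 0.1438.
C = 0.07115 × 0.1438 = 0.0102 kg/m³.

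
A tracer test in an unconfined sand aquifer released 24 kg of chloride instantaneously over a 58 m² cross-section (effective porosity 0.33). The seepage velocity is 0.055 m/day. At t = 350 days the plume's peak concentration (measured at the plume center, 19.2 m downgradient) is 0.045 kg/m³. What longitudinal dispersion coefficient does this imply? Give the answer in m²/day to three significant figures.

At the plume center C_max = M/(n_e·A·√(4πDt)), so D = M²/(4πt·(n_e·A·C_max)²).
n_e·A·C_max = 0.33 × 58 × 0.045 = 0.8613 kg/m.
D = 24²/(4π × 350 × 0.8613²) = 0.177 m²/day.

0.177 m²/day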